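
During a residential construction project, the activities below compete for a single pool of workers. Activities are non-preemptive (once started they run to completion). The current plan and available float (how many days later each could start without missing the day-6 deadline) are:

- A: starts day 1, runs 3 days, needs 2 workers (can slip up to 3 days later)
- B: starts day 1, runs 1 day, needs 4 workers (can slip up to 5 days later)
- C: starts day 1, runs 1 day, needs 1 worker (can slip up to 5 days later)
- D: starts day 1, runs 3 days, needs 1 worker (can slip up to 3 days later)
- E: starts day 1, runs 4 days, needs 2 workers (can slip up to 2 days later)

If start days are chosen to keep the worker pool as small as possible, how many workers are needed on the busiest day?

Early-start (A@1, B@1, C@1, D@1, E@1) gives peak 10: d1:10  d2:5  d3:5  d4:2  d5:0  d6:0.
Shift B→5, D→2.
Schedule A@1, B@5, C@1, D@2, E@1: d1:5  d2:5  d3:5  d4:3  d5:4  d6:0 — peak 5.

5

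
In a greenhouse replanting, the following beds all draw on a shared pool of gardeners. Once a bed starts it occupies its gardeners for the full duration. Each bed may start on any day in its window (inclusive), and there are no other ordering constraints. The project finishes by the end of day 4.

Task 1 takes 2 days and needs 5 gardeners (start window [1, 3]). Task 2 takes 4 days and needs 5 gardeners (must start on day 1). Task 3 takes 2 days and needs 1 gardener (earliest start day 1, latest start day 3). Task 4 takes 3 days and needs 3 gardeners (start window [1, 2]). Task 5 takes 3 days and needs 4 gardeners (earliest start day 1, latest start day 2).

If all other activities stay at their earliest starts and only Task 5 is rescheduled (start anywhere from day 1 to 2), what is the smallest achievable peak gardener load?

Task 5@1: d1:18  d2:18  d3:12  d4:5 → peak 18
Task 5@2: d1:14  d2:18  d3:12  d4:9 → peak 18
Best is Task 5@1, peak 18.

18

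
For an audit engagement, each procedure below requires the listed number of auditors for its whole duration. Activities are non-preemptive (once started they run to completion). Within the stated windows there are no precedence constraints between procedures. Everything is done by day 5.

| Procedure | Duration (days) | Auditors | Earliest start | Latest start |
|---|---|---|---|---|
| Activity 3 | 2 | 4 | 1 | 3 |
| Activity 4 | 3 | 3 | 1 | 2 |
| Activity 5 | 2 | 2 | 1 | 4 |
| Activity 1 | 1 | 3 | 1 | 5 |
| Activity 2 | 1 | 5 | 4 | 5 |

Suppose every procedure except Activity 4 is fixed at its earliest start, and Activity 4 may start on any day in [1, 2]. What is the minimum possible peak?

9

Activity 4@1: d1:12  d2:9  d3:3  d4:5  d5:0 → peak 12
Activity 4@2: d1:9  d2:9  d3:3  d4:8  d5:0 → peak 9
Best is Activity 4@2, peak 9.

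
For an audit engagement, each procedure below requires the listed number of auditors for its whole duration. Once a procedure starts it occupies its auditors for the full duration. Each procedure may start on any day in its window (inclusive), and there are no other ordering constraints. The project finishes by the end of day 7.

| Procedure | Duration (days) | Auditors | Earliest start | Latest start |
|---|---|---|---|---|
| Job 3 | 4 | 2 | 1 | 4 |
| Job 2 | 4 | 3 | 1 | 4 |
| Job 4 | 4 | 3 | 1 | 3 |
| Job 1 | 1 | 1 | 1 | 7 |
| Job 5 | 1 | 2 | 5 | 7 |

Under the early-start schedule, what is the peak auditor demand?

9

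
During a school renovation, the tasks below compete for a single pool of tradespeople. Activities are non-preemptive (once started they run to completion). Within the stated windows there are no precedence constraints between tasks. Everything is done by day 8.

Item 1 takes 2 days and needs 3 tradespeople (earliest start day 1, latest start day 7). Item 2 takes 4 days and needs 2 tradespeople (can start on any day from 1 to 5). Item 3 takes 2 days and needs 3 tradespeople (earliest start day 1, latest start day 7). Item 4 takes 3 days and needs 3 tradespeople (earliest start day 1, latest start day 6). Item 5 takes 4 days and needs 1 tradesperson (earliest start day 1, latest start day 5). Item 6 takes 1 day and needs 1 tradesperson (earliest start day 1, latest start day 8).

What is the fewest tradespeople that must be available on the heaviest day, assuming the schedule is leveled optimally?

5

Early-start (Item 1@1, Item 2@1, Item 3@1, Item 4@1, Item 5@1, Item 6@1) gives peak 13: d1:13  d2:12  d3:6  d4:3  d5:0  d6:0  d7:0  d8:0.
Shift Item 3→3, Item 4→5, Item 5→5, Item 6→5.
Schedule Item 1@1, Item 2@1, Item 3@3, Item 4@5, Item 5@5, Item 6@5: d1:5  d2:5  d3:5  d4:5  d5:5  d6:4  d7:4  d8:1 — peak 5.
Total tradesperson-days = 34 over 8 days ⇒ peak ≥ ⌈34/8⌉ = 5, so 5 is optimal.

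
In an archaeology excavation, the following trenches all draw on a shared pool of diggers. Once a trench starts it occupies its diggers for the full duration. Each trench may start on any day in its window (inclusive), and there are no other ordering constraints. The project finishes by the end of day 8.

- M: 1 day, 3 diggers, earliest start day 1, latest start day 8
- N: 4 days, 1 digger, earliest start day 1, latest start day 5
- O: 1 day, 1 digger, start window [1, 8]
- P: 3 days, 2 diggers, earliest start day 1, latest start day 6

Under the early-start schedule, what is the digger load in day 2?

At early start, day 2 has: N, P.
Demand: 1 + 2 = 3.

3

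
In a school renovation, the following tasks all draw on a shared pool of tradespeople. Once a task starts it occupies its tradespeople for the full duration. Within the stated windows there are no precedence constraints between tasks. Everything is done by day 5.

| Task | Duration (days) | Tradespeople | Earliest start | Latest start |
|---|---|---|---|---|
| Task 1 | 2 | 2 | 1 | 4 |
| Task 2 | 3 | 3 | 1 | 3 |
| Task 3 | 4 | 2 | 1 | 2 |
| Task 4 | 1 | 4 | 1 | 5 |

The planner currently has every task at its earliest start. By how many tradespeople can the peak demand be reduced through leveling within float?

5

Early-start peak: d1:11  d2:7  d3:5  d4:2  d5:0 ⇒ 11.
Leveled (Task 1@1, Task 2@3, Task 3@2, Task 4@1): d1:6  d2:4  d3:5  d4:5  d5:5 ⇒ 6.
Reduction 11 − 6 = 5.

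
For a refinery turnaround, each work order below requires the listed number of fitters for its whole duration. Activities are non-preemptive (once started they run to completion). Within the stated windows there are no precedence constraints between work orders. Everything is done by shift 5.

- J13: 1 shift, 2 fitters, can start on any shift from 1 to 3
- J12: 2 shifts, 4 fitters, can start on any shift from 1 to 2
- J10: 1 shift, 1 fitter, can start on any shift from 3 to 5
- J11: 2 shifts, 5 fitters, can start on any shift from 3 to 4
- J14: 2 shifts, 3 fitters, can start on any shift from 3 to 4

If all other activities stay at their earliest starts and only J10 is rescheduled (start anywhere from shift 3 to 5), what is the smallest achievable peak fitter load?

8

J10@3: s1:6  s2:4  s3:9  s4:8  s5:0 → peak 9
J10@4: s1:6  s2:4  s3:8  s4:9  s5:0 → peak 9
J10@5: s1:6  s2:4  s3:8  s4:8  s5:1 → peak 8
Best is J10@5, peak 8.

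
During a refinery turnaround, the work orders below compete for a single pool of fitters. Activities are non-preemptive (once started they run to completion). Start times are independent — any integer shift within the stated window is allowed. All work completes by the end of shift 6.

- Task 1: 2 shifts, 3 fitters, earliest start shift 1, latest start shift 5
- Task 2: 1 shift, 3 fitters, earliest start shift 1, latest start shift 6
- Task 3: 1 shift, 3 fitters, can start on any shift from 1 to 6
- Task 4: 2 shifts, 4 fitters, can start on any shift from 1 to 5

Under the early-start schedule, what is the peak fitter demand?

13

Early-start schedule: Task 1@1, Task 2@1, Task 3@1, Task 4@1.
Load per shift: shift 1: 13, shift 2: 7, shift 3: 0, shift 4: 0, shift 5: 0, shift 6: 0.
Peak is 13.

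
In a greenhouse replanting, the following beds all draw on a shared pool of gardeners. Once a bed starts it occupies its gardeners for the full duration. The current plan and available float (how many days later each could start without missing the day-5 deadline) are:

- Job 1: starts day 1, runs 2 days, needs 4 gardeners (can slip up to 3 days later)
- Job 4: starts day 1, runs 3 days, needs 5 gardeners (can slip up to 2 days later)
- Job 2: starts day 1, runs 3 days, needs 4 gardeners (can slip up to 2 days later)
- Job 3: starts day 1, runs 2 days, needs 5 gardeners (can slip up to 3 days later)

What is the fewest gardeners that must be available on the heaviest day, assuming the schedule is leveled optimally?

Early-start (Job 1@1, Job 4@1, Job 2@1, Job 3@1) gives peak 18: d1:18  d2:18  d3:9  d4:0  d5:0.
Shift Job 2→3, Job 3→4.
Schedule Job 1@1, Job 4@1, Job 2@3, Job 3@4: d1:9  d2:9  d3:9  d4:9  d5:9 — peak 9.
Total gardener-days = 45 over 5 days ⇒ peak ≥ ⌈45/5⌉ = 9, so 9 is optimal.

9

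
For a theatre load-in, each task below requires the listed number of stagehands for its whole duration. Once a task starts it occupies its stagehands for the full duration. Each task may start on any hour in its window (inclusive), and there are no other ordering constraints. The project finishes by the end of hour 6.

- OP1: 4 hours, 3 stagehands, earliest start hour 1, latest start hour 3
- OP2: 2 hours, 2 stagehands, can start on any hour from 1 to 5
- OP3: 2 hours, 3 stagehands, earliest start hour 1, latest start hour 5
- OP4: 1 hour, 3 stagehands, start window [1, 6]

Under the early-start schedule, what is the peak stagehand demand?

11

Early-start schedule: OP1@1, OP2@1, OP3@1, OP4@1.
Load per hour: hour 1: 11, hour 2: 8, hour 3: 3, hour 4: 3, hour 5: 0, hour 6: 0.
Peak is 11.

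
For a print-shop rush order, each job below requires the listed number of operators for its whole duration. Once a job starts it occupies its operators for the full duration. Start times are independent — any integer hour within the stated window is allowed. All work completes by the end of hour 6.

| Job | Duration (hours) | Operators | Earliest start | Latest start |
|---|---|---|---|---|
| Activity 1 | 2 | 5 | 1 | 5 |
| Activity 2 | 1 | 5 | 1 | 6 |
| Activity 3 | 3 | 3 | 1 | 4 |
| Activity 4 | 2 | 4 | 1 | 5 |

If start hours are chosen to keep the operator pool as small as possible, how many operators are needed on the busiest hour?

7

Early-start (Activity 1@1, Activity 2@1, Activity 3@1, Activity 4@1) gives peak 17: h1:17  h2:12  h3:3  h4:0  h5:0  h6:0.
Shift Activity 2→3, Activity 3→4, Activity 4→4.
Schedule Activity 1@1, Activity 2@3, Activity 3@4, Activity 4@4: h1:5  h2:5  h3:5  h4:7  h5:7  h6:3 — peak 7.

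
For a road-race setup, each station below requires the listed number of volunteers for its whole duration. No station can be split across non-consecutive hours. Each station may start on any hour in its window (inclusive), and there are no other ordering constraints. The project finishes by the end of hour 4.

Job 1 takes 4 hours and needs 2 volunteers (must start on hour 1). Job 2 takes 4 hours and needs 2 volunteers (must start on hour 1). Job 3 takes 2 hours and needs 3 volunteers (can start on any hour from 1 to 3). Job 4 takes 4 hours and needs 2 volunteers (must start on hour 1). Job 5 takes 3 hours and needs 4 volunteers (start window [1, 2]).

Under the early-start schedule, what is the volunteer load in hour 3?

At early start, hour 3 has: Job 1, Job 2, Job 4, Job 5.
Demand: 2 + 2 + 2 + 4 = 10.

10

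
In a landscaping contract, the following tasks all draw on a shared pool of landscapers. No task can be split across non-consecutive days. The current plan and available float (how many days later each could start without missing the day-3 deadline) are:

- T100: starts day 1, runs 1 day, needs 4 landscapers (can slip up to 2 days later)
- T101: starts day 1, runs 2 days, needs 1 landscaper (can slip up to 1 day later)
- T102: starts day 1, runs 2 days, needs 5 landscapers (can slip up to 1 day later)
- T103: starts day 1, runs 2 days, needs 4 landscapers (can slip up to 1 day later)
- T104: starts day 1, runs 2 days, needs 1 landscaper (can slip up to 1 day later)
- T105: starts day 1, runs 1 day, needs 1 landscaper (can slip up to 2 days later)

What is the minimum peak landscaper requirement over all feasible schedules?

Early-start (T100@1, T101@1, T102@1, T103@1, T104@1, T105@1) gives peak 16: d1:16  d2:11  d3:0.
Shift T103→2, T105→3.
Schedule T100@1, T101@1, T102@1, T103@2, T104@1, T105@3: d1:11  d2:11  d3:5 — peak 11.

11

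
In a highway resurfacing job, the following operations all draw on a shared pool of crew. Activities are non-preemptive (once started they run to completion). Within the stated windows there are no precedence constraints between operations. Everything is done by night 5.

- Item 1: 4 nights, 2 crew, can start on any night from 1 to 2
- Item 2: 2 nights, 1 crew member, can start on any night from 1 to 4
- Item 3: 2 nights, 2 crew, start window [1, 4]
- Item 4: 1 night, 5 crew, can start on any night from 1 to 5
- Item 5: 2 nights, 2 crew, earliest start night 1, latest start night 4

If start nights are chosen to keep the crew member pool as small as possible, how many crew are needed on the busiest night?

5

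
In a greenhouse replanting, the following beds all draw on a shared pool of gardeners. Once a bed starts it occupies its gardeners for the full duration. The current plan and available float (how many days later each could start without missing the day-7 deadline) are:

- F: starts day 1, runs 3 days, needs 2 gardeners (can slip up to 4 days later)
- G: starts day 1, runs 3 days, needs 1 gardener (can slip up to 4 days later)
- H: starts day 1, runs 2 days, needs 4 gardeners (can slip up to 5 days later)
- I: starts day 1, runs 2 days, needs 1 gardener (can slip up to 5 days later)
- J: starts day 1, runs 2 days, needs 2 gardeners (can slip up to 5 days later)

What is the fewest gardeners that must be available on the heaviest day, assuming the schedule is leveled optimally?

4

Early-start (F@1, G@1, H@1, I@1, J@1) gives peak 10: d1:10  d2:10  d3:3  d4:0  d5:0  d6:0  d7:0.
Shift H→4, J→6.
Schedule F@1, G@1, H@4, I@1, J@6: d1:4  d2:4  d3:3  d4:4  d5:4  d6:2  d7:2 — peak 4.
Total gardener-days = 23 over 7 days ⇒ peak ≥ ⌈23/7⌉ = 4, so 4 is optimal.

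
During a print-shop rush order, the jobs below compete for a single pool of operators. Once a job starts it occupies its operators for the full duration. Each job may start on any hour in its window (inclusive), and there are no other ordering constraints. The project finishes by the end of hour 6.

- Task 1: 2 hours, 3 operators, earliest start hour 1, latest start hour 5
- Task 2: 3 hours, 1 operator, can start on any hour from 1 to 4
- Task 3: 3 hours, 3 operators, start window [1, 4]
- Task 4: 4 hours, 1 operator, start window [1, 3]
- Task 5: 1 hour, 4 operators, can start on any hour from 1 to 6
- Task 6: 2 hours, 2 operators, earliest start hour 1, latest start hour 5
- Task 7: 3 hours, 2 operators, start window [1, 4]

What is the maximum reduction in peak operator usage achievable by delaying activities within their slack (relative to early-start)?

10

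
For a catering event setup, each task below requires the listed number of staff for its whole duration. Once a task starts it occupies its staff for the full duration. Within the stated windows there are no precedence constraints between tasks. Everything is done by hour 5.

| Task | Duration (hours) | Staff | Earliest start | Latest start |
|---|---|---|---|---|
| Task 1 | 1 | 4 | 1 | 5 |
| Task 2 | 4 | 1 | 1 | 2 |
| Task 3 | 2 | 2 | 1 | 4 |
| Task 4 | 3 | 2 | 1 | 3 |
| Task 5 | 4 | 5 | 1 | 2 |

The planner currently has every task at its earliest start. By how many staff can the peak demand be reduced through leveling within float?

6

Early-start peak: h1:14  h2:10  h3:8  h4:6  h5:0 ⇒ 14.
Leveled (Task 1@1, Task 2@1, Task 3@1, Task 4@3, Task 5@2): h1:7  h2:8  h3:8  h4:8  h5:7 ⇒ 8.
Reduction 14 − 8 = 6.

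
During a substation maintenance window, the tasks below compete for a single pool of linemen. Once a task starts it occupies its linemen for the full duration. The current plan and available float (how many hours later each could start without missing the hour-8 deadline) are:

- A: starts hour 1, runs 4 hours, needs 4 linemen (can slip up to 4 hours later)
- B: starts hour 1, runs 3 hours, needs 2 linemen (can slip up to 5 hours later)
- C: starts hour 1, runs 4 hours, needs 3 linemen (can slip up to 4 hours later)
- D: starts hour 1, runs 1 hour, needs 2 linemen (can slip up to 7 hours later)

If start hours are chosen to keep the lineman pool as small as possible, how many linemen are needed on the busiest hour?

5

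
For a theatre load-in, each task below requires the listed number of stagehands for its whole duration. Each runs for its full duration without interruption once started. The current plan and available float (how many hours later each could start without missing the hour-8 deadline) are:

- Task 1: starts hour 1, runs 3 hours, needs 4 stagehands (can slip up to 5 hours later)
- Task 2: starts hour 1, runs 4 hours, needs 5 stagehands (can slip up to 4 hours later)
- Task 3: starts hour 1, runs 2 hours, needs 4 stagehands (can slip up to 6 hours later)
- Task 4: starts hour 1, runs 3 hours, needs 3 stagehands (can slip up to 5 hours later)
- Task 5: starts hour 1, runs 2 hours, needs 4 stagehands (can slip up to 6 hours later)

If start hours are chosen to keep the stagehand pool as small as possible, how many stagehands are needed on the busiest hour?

8

Early-start (Task 1@1, Task 2@1, Task 3@1, Task 4@1, Task 5@1) gives peak 20: h1:20  h2:20  h3:12  h4:5  h5:0  h6:0  h7:0  h8:0.
Shift Task 2→5, Task 4→4, Task 5→3.
Schedule Task 1@1, Task 2@5, Task 3@1, Task 4@4, Task 5@3: h1:8  h2:8  h3:8  h4:7  h5:8  h6:8  h7:5  h8:5 — peak 8.
Total stagehand-hours = 57 over 8 hours ⇒ peak ≥ ⌈57/8⌉ = 8, so 8 is optimal.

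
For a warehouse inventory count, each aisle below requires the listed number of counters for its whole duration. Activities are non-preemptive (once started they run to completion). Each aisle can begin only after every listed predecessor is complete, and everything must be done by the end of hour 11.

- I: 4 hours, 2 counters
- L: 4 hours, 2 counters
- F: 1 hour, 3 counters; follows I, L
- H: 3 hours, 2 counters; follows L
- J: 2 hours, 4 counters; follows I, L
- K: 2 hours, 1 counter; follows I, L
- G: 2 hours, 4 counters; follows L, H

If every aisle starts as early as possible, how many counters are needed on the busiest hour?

10

Early-start schedule: I@1, L@1, F@5, H@5, J@5, K@5, G@8.
Load per hour: hour 1: 4, hour 2: 4, hour 3: 4, hour 4: 4, hour 5: 10, hour 6: 7, hour 7: 2, hour 8: 4, hour 9: 4, hour 10: 0, hour 11: 0.
Peak is 10.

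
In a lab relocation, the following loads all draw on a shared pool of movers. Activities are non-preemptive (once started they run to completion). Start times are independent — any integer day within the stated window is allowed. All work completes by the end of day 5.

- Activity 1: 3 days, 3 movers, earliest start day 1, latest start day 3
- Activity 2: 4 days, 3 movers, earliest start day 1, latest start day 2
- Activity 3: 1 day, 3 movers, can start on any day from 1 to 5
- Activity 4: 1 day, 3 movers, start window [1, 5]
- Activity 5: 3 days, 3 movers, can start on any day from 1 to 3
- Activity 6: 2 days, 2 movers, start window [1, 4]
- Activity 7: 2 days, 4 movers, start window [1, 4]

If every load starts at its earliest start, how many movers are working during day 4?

3

At early start, day 4 has: Activity 2.
Demand: 3 = 3.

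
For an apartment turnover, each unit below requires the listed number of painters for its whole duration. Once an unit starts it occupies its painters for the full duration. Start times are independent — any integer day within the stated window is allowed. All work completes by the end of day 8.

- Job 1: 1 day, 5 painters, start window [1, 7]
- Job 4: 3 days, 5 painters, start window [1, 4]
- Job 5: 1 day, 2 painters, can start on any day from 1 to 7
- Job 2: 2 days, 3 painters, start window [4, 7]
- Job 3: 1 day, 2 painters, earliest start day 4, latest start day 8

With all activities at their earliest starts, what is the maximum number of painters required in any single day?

12

Early-start schedule: Job 1@1, Job 4@1, Job 5@1, Job 2@4, Job 3@4.
Load per day: day 1: 12, day 2: 5, day 3: 5, day 4: 5, day 5: 3, day 6: 0, day 7: 0, day 8: 0.
Peak is 12.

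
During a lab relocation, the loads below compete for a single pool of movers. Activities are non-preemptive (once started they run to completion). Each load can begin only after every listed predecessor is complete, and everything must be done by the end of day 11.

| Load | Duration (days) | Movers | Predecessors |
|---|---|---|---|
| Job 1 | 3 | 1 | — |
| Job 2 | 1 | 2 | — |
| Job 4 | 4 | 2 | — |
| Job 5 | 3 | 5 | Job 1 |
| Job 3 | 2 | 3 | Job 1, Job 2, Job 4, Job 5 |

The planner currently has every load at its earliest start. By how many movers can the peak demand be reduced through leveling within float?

Early-start peak: d1:5  d2:3  d3:3  d4:7  d5:5  d6:5  d7:3  d8:3  d9:0  d10:0  d11:0 ⇒ 7.
Leveled (Job 1@1, Job 2@1, Job 4@1, Job 5@5, Job 3@8): d1:5  d2:3  d3:3  d4:2  d5:5  d6:5  d7:5  d8:3  d9:3  d10:0  d11:0 ⇒ 5.
Reduction 7 − 5 = 2.

2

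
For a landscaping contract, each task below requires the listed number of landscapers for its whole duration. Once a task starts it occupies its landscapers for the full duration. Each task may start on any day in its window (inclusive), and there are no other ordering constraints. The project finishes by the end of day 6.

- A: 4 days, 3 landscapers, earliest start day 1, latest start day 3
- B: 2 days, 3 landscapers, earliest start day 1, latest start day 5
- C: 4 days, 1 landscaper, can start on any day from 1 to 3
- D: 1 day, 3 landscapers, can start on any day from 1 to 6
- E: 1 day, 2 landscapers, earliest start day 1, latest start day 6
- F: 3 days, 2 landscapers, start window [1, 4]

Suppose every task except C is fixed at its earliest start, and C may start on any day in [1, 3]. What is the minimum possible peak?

C@1: d1:14  d2:9  d3:6  d4:4  d5:0  d6:0 → peak 14
C@2: d1:13  d2:9  d3:6  d4:4  d5:1  d6:0 → peak 13
C@3: d1:13  d2:8  d3:6  d4:4  d5:1  d6:1 → peak 13
Best is C@2, peak 13.

13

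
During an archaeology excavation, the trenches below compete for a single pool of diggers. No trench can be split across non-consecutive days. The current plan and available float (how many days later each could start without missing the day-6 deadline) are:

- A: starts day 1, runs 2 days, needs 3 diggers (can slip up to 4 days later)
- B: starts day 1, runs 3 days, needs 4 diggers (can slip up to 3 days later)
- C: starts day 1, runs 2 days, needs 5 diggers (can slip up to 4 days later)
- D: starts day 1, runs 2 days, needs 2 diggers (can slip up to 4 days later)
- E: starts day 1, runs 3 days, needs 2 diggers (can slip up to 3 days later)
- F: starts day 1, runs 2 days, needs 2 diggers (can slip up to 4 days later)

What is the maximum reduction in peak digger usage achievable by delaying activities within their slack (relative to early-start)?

10

Early-start peak: d1:18  d2:18  d3:6  d4:0  d5:0  d6:0 ⇒ 18.
Leveled (A@1, B@1, C@5, D@3, E@4, F@3): d1:7  d2:7  d3:8  d4:6  d5:7  d6:7 ⇒ 8.
Reduction 18 − 8 = 10.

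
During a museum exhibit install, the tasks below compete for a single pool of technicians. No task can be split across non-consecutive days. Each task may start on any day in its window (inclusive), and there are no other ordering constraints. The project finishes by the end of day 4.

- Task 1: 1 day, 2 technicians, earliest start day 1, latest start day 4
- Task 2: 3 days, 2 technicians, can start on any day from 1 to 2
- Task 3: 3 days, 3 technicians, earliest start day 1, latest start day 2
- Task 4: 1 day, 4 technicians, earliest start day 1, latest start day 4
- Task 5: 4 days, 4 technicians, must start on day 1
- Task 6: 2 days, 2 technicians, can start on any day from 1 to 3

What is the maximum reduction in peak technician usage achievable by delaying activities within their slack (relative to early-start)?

6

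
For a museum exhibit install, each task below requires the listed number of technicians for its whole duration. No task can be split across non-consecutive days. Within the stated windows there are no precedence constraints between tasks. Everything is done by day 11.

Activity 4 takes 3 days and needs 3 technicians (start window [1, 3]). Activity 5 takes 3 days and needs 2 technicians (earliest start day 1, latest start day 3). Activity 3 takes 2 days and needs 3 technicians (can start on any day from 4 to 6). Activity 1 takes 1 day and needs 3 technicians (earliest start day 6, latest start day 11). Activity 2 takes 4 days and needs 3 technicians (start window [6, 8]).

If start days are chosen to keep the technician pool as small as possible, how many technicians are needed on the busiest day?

Early-start (Activity 4@1, Activity 5@1, Activity 3@4, Activity 1@6, Activity 2@6) gives peak 6: d1:5  d2:5  d3:5  d4:3  d5:3  d6:6  d7:3  d8:3  d9:3  d10:0  d11:0.
Shift Activity 2→7.
Schedule Activity 4@1, Activity 5@1, Activity 3@4, Activity 1@6, Activity 2@7: d1:5  d2:5  d3:5  d4:3  d5:3  d6:3  d7:3  d8:3  d9:3  d10:3  d11:0 — peak 5.

5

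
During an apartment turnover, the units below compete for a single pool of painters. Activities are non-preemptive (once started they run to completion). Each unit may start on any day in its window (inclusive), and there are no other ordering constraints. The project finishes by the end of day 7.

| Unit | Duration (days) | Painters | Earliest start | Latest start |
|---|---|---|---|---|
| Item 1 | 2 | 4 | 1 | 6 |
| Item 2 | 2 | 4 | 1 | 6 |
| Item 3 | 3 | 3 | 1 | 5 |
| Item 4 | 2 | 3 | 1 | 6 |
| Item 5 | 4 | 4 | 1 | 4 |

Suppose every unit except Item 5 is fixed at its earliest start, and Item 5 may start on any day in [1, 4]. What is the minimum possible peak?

14

Item 5@1: d1:18  d2:18  d3:7  d4:4  d5:0  d6:0  d7:0 → peak 18
Item 5@2: d1:14  d2:18  d3:7  d4:4  d5:4  d6:0  d7:0 → peak 18
Item 5@3: d1:14  d2:14  d3:7  d4:4  d5:4  d6:4  d7:0 → peak 14
Item 5@4: d1:14  d2:14  d3:3  d4:4  d5:4  d6:4  d7:4 → peak 14
Best is Item 5@3, peak 14.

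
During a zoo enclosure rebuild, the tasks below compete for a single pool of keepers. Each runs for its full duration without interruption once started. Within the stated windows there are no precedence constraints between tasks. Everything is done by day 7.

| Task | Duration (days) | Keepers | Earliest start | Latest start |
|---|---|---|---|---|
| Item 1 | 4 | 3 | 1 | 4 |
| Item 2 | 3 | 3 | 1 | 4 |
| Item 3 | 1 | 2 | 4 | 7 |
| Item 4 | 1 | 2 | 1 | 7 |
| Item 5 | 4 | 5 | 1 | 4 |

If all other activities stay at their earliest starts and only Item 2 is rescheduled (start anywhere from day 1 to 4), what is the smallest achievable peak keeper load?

Item 2@1: d1:13  d2:11  d3:11  d4:10  d5:0  d6:0  d7:0 → peak 13
Item 2@2: d1:10  d2:11  d3:11  d4:13  d5:0  d6:0  d7:0 → peak 13
Item 2@3: d1:10  d2:8  d3:11  d4:13  d5:3  d6:0  d7:0 → peak 13
Item 2@4: d1:10  d2:8  d3:8  d4:13  d5:3  d6:3  d7:0 → peak 13
Best is Item 2@1, peak 13.

13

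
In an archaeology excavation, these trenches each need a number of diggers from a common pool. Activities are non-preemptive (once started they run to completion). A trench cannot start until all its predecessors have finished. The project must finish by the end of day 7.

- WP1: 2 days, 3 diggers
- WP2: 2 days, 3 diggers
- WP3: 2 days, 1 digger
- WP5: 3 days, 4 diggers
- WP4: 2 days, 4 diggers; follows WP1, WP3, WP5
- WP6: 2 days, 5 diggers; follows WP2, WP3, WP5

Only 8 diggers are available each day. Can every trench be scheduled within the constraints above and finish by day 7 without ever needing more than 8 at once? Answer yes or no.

Schedule WP1@1, WP2@3, WP3@1, WP5@1, WP4@4, WP6@6: d1:8  d2:8  d3:7  d4:7  d5:4  d6:5  d7:5 — peak 8 ≤ 8.

yes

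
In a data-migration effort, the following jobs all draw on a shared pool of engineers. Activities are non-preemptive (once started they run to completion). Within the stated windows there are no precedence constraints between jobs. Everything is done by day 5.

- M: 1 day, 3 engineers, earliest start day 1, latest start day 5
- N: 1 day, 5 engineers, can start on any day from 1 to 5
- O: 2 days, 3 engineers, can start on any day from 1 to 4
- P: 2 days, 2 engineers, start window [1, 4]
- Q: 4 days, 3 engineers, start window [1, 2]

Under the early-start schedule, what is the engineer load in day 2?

8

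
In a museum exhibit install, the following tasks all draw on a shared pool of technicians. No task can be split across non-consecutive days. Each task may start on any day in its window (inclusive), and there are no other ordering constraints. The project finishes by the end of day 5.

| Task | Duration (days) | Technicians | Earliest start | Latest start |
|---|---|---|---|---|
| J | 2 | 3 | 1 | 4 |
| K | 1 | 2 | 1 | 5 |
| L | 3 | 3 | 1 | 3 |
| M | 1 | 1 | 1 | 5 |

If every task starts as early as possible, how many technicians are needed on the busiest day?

Early-start schedule: J@1, K@1, L@1, M@1.
Load per day: day 1: 9, day 2: 6, day 3: 3, day 4: 0, day 5: 0.
Peak is 9.

9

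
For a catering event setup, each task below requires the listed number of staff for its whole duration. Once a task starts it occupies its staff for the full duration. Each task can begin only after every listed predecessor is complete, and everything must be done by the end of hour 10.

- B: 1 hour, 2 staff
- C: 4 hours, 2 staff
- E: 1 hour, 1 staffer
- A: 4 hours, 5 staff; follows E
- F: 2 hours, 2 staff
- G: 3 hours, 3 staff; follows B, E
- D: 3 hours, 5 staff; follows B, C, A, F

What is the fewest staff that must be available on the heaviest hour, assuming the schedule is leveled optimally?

Early-start (B@1, C@1, E@1, A@2, F@1, G@2, D@6) gives peak 12: h1:7  h2:12  h3:10  h4:10  h5:5  h6:5  h7:5  h8:5  h9:0  h10:0.
Shift F→5, G→6, D→7.
Schedule B@1, C@1, E@1, A@2, F@5, G@6, D@7: h1:5  h2:7  h3:7  h4:7  h5:7  h6:5  h7:8  h8:8  h9:5  h10:0 — peak 8.

8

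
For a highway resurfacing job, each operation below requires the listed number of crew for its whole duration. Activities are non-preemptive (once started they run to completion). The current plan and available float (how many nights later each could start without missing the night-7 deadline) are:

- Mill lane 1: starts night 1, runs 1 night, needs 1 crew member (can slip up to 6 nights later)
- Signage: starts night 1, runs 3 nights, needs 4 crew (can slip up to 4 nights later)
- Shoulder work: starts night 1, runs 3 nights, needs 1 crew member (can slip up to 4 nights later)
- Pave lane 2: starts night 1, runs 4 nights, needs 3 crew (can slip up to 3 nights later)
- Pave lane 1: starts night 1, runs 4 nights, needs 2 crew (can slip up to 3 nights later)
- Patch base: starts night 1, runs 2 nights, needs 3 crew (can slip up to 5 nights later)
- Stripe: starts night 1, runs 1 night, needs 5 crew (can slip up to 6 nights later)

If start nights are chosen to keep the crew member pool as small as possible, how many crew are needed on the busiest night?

7

Early-start (Mill lane 1@1, Signage@1, Shoulder work@1, Pave lane 2@1, Pave lane 1@1, Patch base@1, Stripe@1) gives peak 19: n1:19  n2:13  n3:10  n4:5  n5:0  n6:0  n7:0.
Shift Mill lane 1→2, Signage→5, Shoulder work→2, Pave lane 2→2, Patch base→6.
Schedule Mill lane 1@2, Signage@5, Shoulder work@2, Pave lane 2@2, Pave lane 1@1, Patch base@6, Stripe@1: n1:7  n2:7  n3:6  n4:6  n5:7  n6:7  n7:7 — peak 7.
Total crew member-nights = 47 over 7 nights ⇒ peak ≥ ⌈47/7⌉ = 7, so 7 is optimal.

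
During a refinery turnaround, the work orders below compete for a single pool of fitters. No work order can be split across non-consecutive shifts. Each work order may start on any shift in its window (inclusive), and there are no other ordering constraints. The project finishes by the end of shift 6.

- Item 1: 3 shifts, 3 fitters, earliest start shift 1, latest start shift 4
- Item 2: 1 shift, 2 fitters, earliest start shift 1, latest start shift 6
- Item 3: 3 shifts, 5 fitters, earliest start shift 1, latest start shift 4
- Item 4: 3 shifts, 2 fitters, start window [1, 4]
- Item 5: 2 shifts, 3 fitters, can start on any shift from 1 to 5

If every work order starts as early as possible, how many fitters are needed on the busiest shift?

15

Early-start schedule: Item 1@1, Item 2@1, Item 3@1, Item 4@1, Item 5@1.
Load per shift: shift 1: 15, shift 2: 13, shift 3: 10, shift 4: 0, shift 5: 0, shift 6: 0.
Peak is 15.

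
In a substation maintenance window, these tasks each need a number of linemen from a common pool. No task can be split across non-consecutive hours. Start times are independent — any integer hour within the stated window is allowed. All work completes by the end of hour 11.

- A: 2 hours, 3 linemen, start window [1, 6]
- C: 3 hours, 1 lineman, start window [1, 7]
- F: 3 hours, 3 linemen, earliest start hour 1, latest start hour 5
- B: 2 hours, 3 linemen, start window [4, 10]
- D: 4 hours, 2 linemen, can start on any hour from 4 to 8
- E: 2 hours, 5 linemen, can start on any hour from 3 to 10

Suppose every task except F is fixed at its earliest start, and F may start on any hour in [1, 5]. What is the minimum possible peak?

F@1: h1:7  h2:7  h3:9  h4:10  h5:5  h6:2  h7:2  h8:0  h9:0  h10:0  h11:0 → peak 10
F@2: h1:4  h2:7  h3:9  h4:13  h5:5  h6:2  h7:2  h8:0  h9:0  h10:0  h11:0 → peak 13
F@3: h1:4  h2:4  h3:9  h4:13  h5:8  h6:2  h7:2  h8:0  h9:0  h10:0  h11:0 → peak 13
F@4: h1:4  h2:4  h3:6  h4:13  h5:8  h6:5  h7:2  h8:0  h9:0  h10:0  h11:0 → peak 13
F@5: h1:4  h2:4  h3:6  h4:10  h5:8  h6:5  h7:5  h8:0  h9:0  h10:0  h11:0 → peak 10
Best is F@1, peak 10.

10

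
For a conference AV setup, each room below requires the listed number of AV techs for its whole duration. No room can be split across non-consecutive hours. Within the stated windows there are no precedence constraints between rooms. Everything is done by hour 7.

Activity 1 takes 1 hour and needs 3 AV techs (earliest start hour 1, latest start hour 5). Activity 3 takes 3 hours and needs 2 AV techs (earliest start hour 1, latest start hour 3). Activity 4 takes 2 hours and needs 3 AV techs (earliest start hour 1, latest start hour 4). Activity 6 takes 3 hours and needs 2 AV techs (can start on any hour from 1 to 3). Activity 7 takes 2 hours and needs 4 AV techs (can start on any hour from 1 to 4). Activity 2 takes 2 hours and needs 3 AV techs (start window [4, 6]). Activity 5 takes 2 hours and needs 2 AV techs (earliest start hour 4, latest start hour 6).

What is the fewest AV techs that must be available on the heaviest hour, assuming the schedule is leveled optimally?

Early-start (Activity 1@1, Activity 3@1, Activity 4@1, Activity 6@1, Activity 7@1, Activity 2@4, Activity 5@4) gives peak 14: h1:14  h2:11  h3:4  h4:5  h5:5  h6:0  h7:0.
Shift Activity 4→2, Activity 7→4, Activity 5→6.
Schedule Activity 1@1, Activity 3@1, Activity 4@2, Activity 6@1, Activity 7@4, Activity 2@4, Activity 5@6: h1:7  h2:7  h3:7  h4:7  h5:7  h6:2  h7:2 — peak 7.

7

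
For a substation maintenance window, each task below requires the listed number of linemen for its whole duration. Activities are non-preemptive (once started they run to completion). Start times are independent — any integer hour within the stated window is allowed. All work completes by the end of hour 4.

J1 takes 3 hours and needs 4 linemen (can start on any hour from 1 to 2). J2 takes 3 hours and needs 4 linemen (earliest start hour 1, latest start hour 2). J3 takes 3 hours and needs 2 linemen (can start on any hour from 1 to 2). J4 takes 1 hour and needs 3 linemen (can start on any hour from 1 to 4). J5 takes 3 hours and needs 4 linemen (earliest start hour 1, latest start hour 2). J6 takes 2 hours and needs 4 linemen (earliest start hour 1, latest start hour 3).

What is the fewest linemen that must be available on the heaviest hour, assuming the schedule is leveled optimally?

18

Early-start (J1@1, J2@1, J3@1, J4@1, J5@1, J6@1) gives peak 21: h1:21  h2:18  h3:14  h4:0.
Shift J6→2.
Schedule J1@1, J2@1, J3@1, J4@1, J5@1, J6@2: h1:17  h2:18  h3:18  h4:0 — peak 18.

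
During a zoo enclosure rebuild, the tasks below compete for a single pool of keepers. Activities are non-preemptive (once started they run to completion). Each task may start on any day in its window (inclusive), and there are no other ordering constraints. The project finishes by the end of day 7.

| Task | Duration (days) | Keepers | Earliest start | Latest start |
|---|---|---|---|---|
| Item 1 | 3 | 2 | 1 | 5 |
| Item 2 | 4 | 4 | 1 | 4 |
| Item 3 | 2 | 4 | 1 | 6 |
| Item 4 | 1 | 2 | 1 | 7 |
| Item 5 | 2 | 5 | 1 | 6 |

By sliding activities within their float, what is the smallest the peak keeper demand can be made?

8

Early-start (Item 1@1, Item 2@1, Item 3@1, Item 4@1, Item 5@1) gives peak 17: d1:17  d2:15  d3:6  d4:4  d5:0  d6:0  d7:0.
Shift Item 3→4, Item 5→6.
Schedule Item 1@1, Item 2@1, Item 3@4, Item 4@1, Item 5@6: d1:8  d2:6  d3:6  d4:8  d5:4  d6:5  d7:5 — peak 8.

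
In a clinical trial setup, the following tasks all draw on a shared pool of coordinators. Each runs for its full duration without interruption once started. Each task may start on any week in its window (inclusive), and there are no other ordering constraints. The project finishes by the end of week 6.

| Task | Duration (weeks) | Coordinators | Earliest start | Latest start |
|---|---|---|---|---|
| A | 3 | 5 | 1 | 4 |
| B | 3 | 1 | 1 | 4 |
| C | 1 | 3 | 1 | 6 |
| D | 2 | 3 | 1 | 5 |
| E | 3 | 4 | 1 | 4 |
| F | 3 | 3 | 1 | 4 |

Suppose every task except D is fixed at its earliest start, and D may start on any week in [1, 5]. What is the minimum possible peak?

16

D@1: w1:19  w2:16  w3:13  w4:0  w5:0  w6:0 → peak 19
D@2: w1:16  w2:16  w3:16  w4:0  w5:0  w6:0 → peak 16
D@3: w1:16  w2:13  w3:16  w4:3  w5:0  w6:0 → peak 16
D@4: w1:16  w2:13  w3:13  w4:3  w5:3  w6:0 → peak 16
D@5: w1:16  w2:13  w3:13  w4:0  w5:3  w6:3 → peak 16
Best is D@2, peak 16.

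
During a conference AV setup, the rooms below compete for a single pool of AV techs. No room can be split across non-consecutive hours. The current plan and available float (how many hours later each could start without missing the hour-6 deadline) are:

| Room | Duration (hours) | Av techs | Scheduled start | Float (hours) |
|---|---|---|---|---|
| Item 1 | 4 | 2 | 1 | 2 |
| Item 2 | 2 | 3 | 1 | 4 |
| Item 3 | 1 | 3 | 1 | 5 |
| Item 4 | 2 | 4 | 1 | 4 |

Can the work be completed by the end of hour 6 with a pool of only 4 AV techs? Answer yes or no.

no

Total AV tech-hours = 25; over 6 hours the average is 25/6 > 4, so some hour must exceed 4.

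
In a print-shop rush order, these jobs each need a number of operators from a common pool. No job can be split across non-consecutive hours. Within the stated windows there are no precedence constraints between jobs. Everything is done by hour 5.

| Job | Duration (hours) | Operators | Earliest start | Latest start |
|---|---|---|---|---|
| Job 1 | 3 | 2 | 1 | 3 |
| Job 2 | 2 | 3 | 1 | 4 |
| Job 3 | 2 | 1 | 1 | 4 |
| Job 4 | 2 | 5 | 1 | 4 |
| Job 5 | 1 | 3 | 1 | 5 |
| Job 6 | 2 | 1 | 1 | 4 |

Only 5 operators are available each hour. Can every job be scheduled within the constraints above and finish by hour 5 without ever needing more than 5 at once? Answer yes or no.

no

Total operator-hours = 29; over 5 hours the average is 29/5 > 5, so some hour must exceed 5.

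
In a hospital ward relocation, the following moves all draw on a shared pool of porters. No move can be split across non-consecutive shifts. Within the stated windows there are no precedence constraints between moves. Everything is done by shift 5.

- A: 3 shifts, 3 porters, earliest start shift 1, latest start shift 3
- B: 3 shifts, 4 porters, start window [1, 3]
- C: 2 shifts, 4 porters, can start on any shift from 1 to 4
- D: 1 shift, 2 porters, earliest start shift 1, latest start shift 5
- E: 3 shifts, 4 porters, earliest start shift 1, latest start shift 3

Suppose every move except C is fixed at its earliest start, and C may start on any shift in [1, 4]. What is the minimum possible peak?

C@1: s1:17  s2:15  s3:11  s4:0  s5:0 → peak 17
C@2: s1:13  s2:15  s3:15  s4:0  s5:0 → peak 15
C@3: s1:13  s2:11  s3:15  s4:4  s5:0 → peak 15
C@4: s1:13  s2:11  s3:11  s4:4  s5:4 → peak 13
Best is C@4, peak 13.

13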